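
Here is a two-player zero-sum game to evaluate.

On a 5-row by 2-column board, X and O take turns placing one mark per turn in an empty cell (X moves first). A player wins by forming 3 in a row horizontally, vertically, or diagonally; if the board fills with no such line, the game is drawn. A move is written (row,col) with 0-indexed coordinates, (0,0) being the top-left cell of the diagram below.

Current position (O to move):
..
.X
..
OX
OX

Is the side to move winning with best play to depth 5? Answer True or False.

[../.X/../OX/OX] O move#1: (0,0):-1/O./.X/../OX/OX, (0,1):-1/.O/.X/../OX/OX, (1,0):-1/../OX/../OX/OX, (2,0):+1/../.X/O./OX/OX*, (2,1):+0/../.X/.O/OX/OX
[../.X/O./OX/OX] end (terminal -1, X#2); searched ../.X/../OX/OX to 5

O winning at [../.X/../OX/OX]: True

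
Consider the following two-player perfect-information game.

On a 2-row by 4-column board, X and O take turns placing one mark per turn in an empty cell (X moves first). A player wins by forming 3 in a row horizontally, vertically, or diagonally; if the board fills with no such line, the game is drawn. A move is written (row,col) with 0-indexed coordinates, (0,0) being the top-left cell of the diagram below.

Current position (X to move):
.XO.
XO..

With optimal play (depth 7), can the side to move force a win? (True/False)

X winning at [.XO./XO..]: False

[.XO./XO..] X move#1: (0,0):+0/XXO./XO..*, (0,3):+0/.XOX/XO.., (1,2):+0/.XO./XOX., (1,3):+0/.XO./XO.X
[XXO./XO..] O move#2: (0,3):+0/XXOO/XO..*, (1,2):+0/XXO./XOO., (1,3):+0/XXO./XO.O
[XXOO/XO..] X move#3: (1,2):+0/XXOO/XOX.*, (1,3):+0/XXOO/XO.X
[XXOO/XOX.] O move#4: (1,3):+0/XXOO/XOXO*
[XXOO/XOXO] end (terminal +0, X#5); searched .XO./XO.. to 7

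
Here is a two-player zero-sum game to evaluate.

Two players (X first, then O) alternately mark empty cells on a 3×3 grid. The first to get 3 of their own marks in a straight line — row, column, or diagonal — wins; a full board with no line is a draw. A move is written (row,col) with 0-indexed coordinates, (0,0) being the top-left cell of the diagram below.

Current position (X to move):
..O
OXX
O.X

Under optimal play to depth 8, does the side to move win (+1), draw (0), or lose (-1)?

value(..O/OXX/O.X, X) = +1

[..O/OXX/O.X] X move#1: (0,0):+1/X.O/OXX/O.X*, (0,1):-1/.XO/OXX/O.X, (2,1):-1/..O/OXX/OXX
[X.O/OXX/O.X] end (terminal -1, O#2); searched ..O/OXX/O.X to 8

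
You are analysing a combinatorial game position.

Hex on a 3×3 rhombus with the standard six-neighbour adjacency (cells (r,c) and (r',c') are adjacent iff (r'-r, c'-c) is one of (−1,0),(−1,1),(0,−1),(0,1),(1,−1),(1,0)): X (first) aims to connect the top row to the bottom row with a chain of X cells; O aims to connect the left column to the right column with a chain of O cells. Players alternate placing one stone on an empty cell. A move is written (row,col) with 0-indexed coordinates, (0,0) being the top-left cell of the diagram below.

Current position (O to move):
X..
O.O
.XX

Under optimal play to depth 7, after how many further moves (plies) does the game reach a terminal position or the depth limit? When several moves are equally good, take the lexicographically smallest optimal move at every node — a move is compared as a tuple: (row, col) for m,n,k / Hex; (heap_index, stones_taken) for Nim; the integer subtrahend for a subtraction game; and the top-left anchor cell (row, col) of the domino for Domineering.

PV length from [X../O.O/.XX]: 3 plies

[X../O.O/.XX] O move#1: (0,1):+1/XO./O.O/.XX*, (0,2):+1/X.O/O.O/.XX, (1,1):+1/X../OOO/.XX, (2,0):-1/X../O.O/OXX
[XO./O.O/.XX] X move#2: (0,2):-1/XOX/O.O/.XX*, (1,1):-1/XO./OXO/.XX, (2,0):-1/XO./O.O/XXX
[XOX/O.O/.XX] O move#3: (1,1):+1/XOX/OOO/.XX*, (2,0):-1/XOX/O.O/OXX
[XOX/OOO/.XX] end (terminal -1, X#4); searched X../O.O/.XX to 7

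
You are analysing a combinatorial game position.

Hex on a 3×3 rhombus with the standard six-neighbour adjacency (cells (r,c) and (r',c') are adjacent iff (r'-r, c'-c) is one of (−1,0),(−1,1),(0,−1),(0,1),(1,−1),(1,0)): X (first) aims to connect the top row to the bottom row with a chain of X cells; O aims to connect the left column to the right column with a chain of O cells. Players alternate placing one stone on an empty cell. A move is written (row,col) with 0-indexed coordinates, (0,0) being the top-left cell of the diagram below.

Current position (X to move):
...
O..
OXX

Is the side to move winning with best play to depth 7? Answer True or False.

X winning at [.../O../OXX]: True

p1 X@[.../O../OXX]: (0,0)[X../O../OXX]-1 (0,1)[.X./O../OXX]-1 (0,2)[..X/O../OXX]+1* (1,1)[.../OX./OXX]+1 (1,2)[.../O.X/OXX]-1
p2 O@[..X/O../OXX]: (0,0)[O.X/O../OXX]-1* (0,1)[.OX/O../OXX]-1 (1,1)[..X/OO./OXX]-1 (1,2)[..X/O.O/OXX]-1
p3 X@[O.X/O../OXX]: (0,1)[OXX/O../OXX]+1* (1,1)[O.X/OX./OXX]+1 (1,2)[O.X/O.X/OXX]+1
p4 O@[OXX/O../OXX]: (1,1)[OXX/OO./OXX]-1* (1,2)[OXX/O.O/OXX]-1
p5 X@[OXX/OO./OXX]: (1,2)[OXX/OOX/OXX]+1*
p6 O@[OXX/OOX/OXX] terminal -1; root [.../O../OXX] d7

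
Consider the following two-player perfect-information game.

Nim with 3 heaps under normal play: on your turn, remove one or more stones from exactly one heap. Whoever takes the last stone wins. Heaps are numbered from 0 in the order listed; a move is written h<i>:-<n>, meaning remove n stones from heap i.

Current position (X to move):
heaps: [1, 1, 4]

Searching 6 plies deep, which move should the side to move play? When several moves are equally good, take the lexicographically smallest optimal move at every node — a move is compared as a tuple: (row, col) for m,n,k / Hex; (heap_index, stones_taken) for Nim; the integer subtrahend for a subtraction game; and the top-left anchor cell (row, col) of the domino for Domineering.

X's best at [(1,1,4)]: h2:-4

ply 1, X at (1,1,4) | h0:-1=-1→(0,1,4); h1:-1=-1→(1,0,4); h2:-1=-1→(1,1,3); h2:-2=-1→(1,1,2); h2:-3=-1→(1,1,1); h2:-4=+1→(1,1,0)*
ply 2, O at (1,1,0) | h0:-1=-1→(0,1,0)*; h1:-1=-1→(1,0,0)
ply 3, X at (0,1,0) | h1:-1=+1→(0,0,0)*
ply 4: (0,0,0) is terminal -1 (O); from (1,1,4) depth 6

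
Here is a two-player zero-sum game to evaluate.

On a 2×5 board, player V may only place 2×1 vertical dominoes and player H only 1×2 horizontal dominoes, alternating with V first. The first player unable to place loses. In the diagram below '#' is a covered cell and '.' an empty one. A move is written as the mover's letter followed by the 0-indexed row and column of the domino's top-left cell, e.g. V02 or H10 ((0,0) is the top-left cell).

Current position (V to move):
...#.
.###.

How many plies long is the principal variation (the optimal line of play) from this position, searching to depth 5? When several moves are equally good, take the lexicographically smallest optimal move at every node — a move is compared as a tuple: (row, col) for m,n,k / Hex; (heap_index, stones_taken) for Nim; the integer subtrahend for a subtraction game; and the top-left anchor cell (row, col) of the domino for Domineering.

PV length from [...#./.###.]: 3 plies

p1 V@[...#./.###.]: V00[#..#./####.]+1* V04[...##/.####]-1
p2 H@[#..#./####.]: H01[####./####.]-1*
p3 V@[####./####.]: V04[#####/#####]+1*
p4 H@[#####/#####] terminal -1; root [...#./.###.] d5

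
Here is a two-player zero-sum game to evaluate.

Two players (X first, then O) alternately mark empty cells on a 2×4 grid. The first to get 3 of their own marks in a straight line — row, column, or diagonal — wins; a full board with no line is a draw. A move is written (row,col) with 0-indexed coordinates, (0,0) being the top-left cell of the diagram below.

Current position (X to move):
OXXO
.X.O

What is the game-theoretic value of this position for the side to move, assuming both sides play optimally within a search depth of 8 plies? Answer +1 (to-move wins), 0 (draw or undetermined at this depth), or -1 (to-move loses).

value(OXXO/.X.O, X) = 0

[OXXO/.X.O] X move#1: (1,0):+0/OXXO/XX.O*, (1,2):+0/OXXO/.XXO
[OXXO/XX.O] O move#2: (1,2):+0/OXXO/XXOO*
[OXXO/XXOO] end (terminal +0, X#3); searched OXXO/.X.O to 8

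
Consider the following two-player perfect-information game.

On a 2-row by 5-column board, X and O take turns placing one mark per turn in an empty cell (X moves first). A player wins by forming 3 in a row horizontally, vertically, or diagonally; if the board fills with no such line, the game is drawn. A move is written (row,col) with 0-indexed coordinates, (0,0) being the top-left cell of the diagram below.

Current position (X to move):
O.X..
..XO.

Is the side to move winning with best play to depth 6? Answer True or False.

ply 1, X at O.X../..XO. | (0,1)=+0→OXX../..XO.; (0,3)=+1→O.XX./..XO.*; (0,4)=+0→O.X.X/..XO.; (1,0)=+1→O.X../X.XO.; (1,1)=+1→O.X../.XXO.; (1,4)=+0→O.X../..XOX
ply 2, O at O.XX./..XO. | (0,1)=-1→OOXX./..XO.*; (0,4)=-1→O.XXO/..XO.; (1,0)=-1→O.XX./O.XO.; (1,1)=-1→O.XX./.OXO.; (1,4)=-1→O.XX./..XOO
ply 3, X at OOXX./..XO. | (0,4)=+1→OOXXX/..XO.*; (1,0)=+1→OOXX./X.XO.; (1,1)=+1→OOXX./.XXO.; (1,4)=+0→OOXX./..XOX
ply 4: OOXXX/..XO. is terminal -1 (O); from O.X../..XO. depth 6

X winning at [O.X../..XO.]: True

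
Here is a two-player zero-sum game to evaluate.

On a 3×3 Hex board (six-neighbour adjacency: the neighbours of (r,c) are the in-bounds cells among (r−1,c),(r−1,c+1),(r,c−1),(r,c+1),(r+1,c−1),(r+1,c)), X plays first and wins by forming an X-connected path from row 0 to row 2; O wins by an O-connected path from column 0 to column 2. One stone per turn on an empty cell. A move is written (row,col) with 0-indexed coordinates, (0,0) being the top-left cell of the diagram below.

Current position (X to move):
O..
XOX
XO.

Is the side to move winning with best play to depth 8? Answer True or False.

[O../XOX/XO.] X move#1: (0,1):+1/OX./XOX/XO.*, (0,2):+1/O.X/XOX/XO., (2,2):+1/O../XOX/XOX
[OX./XOX/XO.] end (terminal -1, O#2); searched O../XOX/XO. to 8

X winning at [O../XOX/XO.]: True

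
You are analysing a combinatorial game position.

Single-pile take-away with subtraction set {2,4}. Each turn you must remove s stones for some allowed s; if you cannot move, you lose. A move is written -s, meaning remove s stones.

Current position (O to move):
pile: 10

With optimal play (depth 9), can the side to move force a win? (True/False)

p1 O@[10]: -2[8]-1 -4[6]+1*
p2 X@[6]: -2[4]-1* -4[2]-1
p3 O@[4]: -2[2]-1 -4[0]+1*
p4 X@[0] terminal -1; root [10] d9

O winning at [10]: True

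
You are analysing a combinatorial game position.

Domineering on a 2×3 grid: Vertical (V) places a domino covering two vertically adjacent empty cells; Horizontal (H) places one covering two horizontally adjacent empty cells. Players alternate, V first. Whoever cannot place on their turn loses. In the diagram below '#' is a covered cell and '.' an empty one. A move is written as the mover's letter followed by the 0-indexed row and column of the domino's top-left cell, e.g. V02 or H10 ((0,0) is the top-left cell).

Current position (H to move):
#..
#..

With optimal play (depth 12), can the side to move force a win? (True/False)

[#../#..] H move#1: H01:+1/###/#..*, H11:+1/#../###
[###/#..] end (terminal -1, V#2); searched #../#.. to 12

H winning at [#../#..]: True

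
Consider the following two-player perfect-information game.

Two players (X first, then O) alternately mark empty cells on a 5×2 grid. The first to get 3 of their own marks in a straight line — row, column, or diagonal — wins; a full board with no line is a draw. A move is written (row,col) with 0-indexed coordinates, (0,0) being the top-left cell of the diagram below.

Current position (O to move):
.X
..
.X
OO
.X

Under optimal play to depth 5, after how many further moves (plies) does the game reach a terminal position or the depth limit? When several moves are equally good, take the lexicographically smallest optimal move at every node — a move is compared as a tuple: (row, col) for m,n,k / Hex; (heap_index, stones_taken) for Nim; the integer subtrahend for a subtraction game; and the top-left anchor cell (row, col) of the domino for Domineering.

[.X/../.X/OO/.X] O move#1: (0,0):-1/OX/../.X/OO/.X, (1,0):-1/.X/O./.X/OO/.X, (1,1):+0/.X/.O/.X/OO/.X*, (2,0):-1/.X/../OX/OO/.X, (4,0):-1/.X/../.X/OO/OX
[.X/.O/.X/OO/.X] X move#2: (0,0):-1/XX/.O/.X/OO/.X, (1,0):+0/.X/XO/.X/OO/.X*, (2,0):+0/.X/.O/XX/OO/.X, (4,0):+0/.X/.O/.X/OO/XX
[.X/XO/.X/OO/.X] O move#3: (0,0):+0/OX/XO/.X/OO/.X*, (2,0):+0/.X/XO/OX/OO/.X, (4,0):+0/.X/XO/.X/OO/OX
[OX/XO/.X/OO/.X] X move#4: (2,0):+0/OX/XO/XX/OO/.X*, (4,0):+0/OX/XO/.X/OO/XX
[OX/XO/XX/OO/.X] O move#5: (4,0):+0/OX/XO/XX/OO/OX*
[OX/XO/XX/OO/OX] end (terminal +0, X#6); searched .X/../.X/OO/.X to 5

PV length from [.X/../.X/OO/.X]: 5 plies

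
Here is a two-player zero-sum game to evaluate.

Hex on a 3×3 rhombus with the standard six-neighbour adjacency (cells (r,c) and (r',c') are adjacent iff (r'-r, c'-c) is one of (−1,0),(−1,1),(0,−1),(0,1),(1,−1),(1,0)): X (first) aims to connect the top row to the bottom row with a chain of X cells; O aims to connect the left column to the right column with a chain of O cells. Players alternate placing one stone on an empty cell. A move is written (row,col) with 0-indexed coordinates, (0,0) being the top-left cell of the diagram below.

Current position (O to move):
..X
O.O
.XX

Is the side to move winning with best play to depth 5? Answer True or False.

ply 1, O at ..X/O.O/.XX | (0,0)=-1→O.X/O.O/.XX; (0,1)=-1→.OX/O.O/.XX; (1,1)=+1→..X/OOO/.XX*; (2,0)=-1→..X/O.O/OXX
ply 2: ..X/OOO/.XX is terminal -1 (X); from ..X/O.O/.XX depth 5

O winning at [..X/O.O/.XX]: True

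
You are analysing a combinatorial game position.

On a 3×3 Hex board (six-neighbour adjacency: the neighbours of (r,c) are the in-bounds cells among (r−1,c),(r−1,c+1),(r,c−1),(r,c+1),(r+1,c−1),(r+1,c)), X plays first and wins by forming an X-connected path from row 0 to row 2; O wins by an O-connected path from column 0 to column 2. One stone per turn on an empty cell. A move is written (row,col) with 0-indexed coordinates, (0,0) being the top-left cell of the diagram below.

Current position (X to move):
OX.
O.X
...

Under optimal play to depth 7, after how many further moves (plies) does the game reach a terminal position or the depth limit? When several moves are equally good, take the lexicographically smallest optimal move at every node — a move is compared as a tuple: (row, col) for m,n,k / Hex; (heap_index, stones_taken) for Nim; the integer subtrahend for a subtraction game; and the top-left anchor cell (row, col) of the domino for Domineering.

PV length from [OX./O.X/...]: 5 plies

[OX./O.X/...] X move#1: (0,2):+1/OXX/O.X/...*, (1,1):+1/OX./OXX/..., (2,0):+1/OX./O.X/X.., (2,1):+1/OX./O.X/.X., (2,2):+1/OX./O.X/..X
[OXX/O.X/...] O move#2: (1,1):-1/OXX/OOX/...*, (2,0):-1/OXX/O.X/O.., (2,1):-1/OXX/O.X/.O., (2,2):-1/OXX/O.X/..O
[OXX/OOX/...] X move#3: (2,0):+1/OXX/OOX/X..*, (2,1):+1/OXX/OOX/.X., (2,2):+1/OXX/OOX/..X
[OXX/OOX/X..] O move#4: (2,1):-1/OXX/OOX/XO.*, (2,2):-1/OXX/OOX/X.O
[OXX/OOX/XO.] X move#5: (2,2):+1/OXX/OOX/XOX*
[OXX/OOX/XOX] end (terminal -1, O#6); searched OX./O.X/... to 7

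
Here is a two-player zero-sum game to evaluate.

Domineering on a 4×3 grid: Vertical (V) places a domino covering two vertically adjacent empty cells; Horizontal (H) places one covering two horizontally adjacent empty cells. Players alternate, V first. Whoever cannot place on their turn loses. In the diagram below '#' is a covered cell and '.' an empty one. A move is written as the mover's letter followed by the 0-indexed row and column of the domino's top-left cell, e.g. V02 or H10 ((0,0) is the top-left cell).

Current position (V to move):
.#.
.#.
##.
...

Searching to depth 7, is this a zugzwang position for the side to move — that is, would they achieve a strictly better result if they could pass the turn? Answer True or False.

p1 V@[.#./.#./##./...]: V00[##./##./##./...]+1* V02[.##/.##/##./...]+1 V12[.#./.##/###/...]+1 V22[.#./.#./###/..#]+1
p2 H@[##./##./##./...]: H30[##./##./##./##.]-1* H31[##./##./##./.##]-1
p3 V@[##./##./##./##.]: V02[###/###/##./##.]+1* V12[##./###/###/##.]+1 V22[##./##./###/###]+1
p4 H@[###/###/##./##.] terminal -1; root [.#./.#./##./...] d7
suppose V passes — search the same position with H to move:
pass> p1 H@[.#./.#./##./...]: H30[.#./.#./##./##.]-1* H31[.#./.#./##./.##]-1
pass> p2 V@[.#./.#./##./##.]: V00[##./##./##./##.]+1* V02[.##/.##/##./##.]+1 V12[.#./.##/###/##.]+1 V22[.#./.#./###/###]+1
pass> p3 H@[##./##./##./##.] terminal -1; root [.#./.#./##./...] d7
for V: play +1, pass +1

zugzwang(.#./.#./##./..., V) = False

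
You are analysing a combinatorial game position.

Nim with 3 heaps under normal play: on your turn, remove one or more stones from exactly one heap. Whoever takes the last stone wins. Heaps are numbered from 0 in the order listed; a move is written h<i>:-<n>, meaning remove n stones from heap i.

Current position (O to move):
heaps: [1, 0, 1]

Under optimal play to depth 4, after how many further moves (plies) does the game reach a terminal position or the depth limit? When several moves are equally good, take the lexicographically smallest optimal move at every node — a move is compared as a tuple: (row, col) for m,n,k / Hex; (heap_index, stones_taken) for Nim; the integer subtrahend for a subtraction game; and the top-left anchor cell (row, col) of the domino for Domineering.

PV length from [(1,0,1)]: 2 plies

p1 O@[(1,0,1)]: h0:-1[(0,0,1)]-1* h2:-1[(1,0,0)]-1
p2 X@[(0,0,1)]: h2:-1[(0,0,0)]+1*
p3 O@[(0,0,0)] terminal -1; root [(1,0,1)] d4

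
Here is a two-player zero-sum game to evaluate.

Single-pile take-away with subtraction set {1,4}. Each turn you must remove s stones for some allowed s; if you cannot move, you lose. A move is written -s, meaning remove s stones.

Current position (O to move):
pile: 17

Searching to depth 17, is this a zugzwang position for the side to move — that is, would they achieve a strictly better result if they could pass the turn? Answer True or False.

zugzwang(17, O) = True

[17] O move#1: -1:-1/16*, -4:-1/13
[16] X move#2: -1:+1/15*, -4:+1/12
[15] O move#3: -1:-1/14*, -4:-1/11
[14] X move#4: -1:-1/13, -4:+1/10*
[10] O move#5: -1:-1/9*, -4:-1/6
[9] X move#6: -1:-1/8, -4:+1/5*
[5] O move#7: -1:-1/4*, -4:-1/1
[4] X move#8: -1:-1/3, -4:+1/0*
[0] end (terminal -1, O#9); searched 17 to 17
pass branch (X moves first from the same position):
  | [17] X move#1: -1:-1/16*, -4:-1/13
  | [16] O move#2: -1:+1/15*, -4:+1/12
  | [15] X move#3: -1:-1/14*, -4:-1/11
  | [14] O move#4: -1:-1/13, -4:+1/10*
  | [10] X move#5: -1:-1/9*, -4:-1/6
  | [9] O move#6: -1:-1/8, -4:+1/5*
  | [5] X move#7: -1:-1/4*, -4:-1/1
  | [4] O move#8: -1:-1/3, -4:+1/0*
  | [0] end (terminal -1, X#9); searched 17 to 17
O moving scores -1; O passing scores +1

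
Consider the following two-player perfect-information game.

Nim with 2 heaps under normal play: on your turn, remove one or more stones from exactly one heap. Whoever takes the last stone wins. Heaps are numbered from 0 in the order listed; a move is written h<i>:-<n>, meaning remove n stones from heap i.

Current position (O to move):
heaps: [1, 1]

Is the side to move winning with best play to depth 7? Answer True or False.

O winning at [(1,1)]: False

ply 1, O at (1,1) | h0:-1=-1→(0,1)*; h1:-1=-1→(1,0)
ply 2, X at (0,1) | h1:-1=+1→(0,0)*
ply 3: (0,0) is terminal -1 (O); from (1,1) depth 7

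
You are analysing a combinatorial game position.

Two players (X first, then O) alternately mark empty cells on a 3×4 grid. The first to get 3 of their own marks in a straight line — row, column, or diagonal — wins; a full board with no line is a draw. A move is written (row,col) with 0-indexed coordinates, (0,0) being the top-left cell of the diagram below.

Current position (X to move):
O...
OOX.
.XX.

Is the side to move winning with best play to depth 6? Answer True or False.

ply 1, X at O.../OOX./.XX. | (0,1)=-1→OX../OOX./.XX.; (0,2)=+1→O.X./OOX./.XX.*; (0,3)=+1→O..X/OOX./.XX.; (1,3)=-1→O.../OOXX/.XX.; (2,0)=+1→O.../OOX./XXX.; (2,3)=+1→O.../OOX./.XXX
ply 2: O.X./OOX./.XX. is terminal -1 (O); from O.../OOX./.XX. depth 6

X winning at [O.../OOX./.XX.]: True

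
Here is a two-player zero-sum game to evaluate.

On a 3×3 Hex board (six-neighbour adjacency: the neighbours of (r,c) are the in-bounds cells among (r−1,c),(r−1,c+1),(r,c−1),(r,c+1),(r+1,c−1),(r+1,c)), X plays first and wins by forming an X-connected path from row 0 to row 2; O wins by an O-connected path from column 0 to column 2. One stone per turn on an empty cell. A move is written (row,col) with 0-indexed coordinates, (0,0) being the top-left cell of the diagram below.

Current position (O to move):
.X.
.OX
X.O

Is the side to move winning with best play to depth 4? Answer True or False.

[.X./.OX/X.O] O move#1: (0,0):-1/OX./.OX/X.O, (0,2):-1/.XO/.OX/X.O, (1,0):+1/.X./OOX/X.O*, (2,1):-1/.X./.OX/XOO
[.X./OOX/X.O] X move#2: (0,0):-1/XX./OOX/X.O*, (0,2):-1/.XX/OOX/X.O, (2,1):-1/.X./OOX/XXO
[XX./OOX/X.O] O move#3: (0,2):+1/XXO/OOX/X.O*, (2,1):+1/XX./OOX/XOO
[XXO/OOX/X.O] end (terminal -1, X#4); searched .X./.OX/X.O to 4

O winning at [.X./.OX/X.O]: True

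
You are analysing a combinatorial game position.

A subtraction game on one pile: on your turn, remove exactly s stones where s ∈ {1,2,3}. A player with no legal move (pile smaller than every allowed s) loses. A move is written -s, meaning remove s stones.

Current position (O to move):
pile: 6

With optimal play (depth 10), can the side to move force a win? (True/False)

[6] O move#1: -1:-1/5, -2:+1/4*, -3:-1/3
[4] X move#2: -1:-1/3*, -2:-1/2, -3:-1/1
[3] O move#3: -1:-1/2, -2:-1/1, -3:+1/0*
[0] end (terminal -1, X#4); searched 6 to 10

O winning at [6]: True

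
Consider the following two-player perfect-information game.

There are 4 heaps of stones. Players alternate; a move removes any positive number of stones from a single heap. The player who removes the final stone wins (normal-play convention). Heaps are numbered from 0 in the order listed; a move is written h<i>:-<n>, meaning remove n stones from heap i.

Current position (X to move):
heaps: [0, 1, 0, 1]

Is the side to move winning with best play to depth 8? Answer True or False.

X winning at [(0,1,0,1)]: False

ply 1, X at (0,1,0,1) | h1:-1=-1→(0,0,0,1)*; h3:-1=-1→(0,1,0,0)
ply 2, O at (0,0,0,1) | h3:-1=+1→(0,0,0,0)*
ply 3: (0,0,0,0) is terminal -1 (X); from (0,1,0,1) depth 8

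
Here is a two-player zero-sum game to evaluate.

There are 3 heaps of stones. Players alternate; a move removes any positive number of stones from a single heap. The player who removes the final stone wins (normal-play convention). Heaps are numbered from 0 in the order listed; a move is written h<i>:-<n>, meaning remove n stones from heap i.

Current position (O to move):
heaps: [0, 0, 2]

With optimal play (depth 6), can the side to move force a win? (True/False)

p1 O@[(0,0,2)]: h2:-1[(0,0,1)]-1 h2:-2[(0,0,0)]+1*
p2 X@[(0,0,0)] terminal -1; root [(0,0,2)] d6

O winning at [(0,0,2)]: True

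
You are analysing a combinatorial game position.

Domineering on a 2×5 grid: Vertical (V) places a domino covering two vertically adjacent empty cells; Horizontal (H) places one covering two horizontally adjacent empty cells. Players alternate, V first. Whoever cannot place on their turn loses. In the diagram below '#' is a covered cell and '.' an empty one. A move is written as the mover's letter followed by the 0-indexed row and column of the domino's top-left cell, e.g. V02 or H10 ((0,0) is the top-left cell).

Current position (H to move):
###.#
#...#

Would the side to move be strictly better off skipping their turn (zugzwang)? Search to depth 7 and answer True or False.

[###.#/#...#] H move#1: H11:-1/###.#/###.#, H12:+1/###.#/#.###*
[###.#/#.###] end (terminal -1, V#2); searched ###.#/#...# to 7
pass branch (V moves first from the same position):
  | [###.#/#...#] V move#1: V03:-1/#####/#..##*
  | [#####/#..##] H move#2: H11:+1/#####/#####*
  | [#####/#####] end (terminal -1, V#3); searched ###.#/#...# to 7
H moving scores +1; H passing scores +1

zugzwang(###.#/#...#, H) = False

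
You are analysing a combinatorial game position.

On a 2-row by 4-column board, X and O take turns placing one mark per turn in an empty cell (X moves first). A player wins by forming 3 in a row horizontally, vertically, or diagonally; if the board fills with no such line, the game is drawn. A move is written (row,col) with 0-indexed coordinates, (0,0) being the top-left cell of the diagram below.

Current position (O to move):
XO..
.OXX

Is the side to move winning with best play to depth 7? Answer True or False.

O winning at [XO../.OXX]: False

p1 O@[XO../.OXX]: (0,2)[XOO./.OXX]+0* (0,3)[XO.O/.OXX]+0 (1,0)[XO../OOXX]+0
p2 X@[XOO./.OXX]: (0,3)[XOOX/.OXX]+0* (1,0)[XOO./XOXX]-1
p3 O@[XOOX/.OXX]: (1,0)[XOOX/OOXX]+0*
p4 X@[XOOX/OOXX] terminal +0; root [XO../.OXX] d7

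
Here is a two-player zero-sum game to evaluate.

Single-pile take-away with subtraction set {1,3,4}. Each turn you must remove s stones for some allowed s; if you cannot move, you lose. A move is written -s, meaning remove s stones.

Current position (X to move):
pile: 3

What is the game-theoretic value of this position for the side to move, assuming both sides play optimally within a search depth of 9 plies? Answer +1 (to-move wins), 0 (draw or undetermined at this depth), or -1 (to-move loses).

p1 X@[3]: -1[2]+1* -3[0]+1
p2 O@[2]: -1[1]-1*
p3 X@[1]: -1[0]+1*
p4 O@[0] terminal -1; root [3] d9

value(3, X) = +1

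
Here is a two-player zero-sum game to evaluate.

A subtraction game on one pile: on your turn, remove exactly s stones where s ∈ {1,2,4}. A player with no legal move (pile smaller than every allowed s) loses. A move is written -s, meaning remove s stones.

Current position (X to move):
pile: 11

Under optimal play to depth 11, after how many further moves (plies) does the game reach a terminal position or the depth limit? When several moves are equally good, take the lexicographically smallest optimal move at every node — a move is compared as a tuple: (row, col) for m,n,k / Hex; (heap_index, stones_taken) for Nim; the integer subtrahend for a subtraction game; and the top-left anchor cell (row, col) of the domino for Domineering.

[11] X move#1: -1:-1/10, -2:+1/9*, -4:-1/7
[9] O move#2: -1:-1/8*, -2:-1/7, -4:-1/5
[8] X move#3: -1:-1/7, -2:+1/6*, -4:-1/4
[6] O move#4: -1:-1/5*, -2:-1/4, -4:-1/2
[5] X move#5: -1:-1/4, -2:+1/3*, -4:-1/1
[3] O move#6: -1:-1/2*, -2:-1/1
[2] X move#7: -1:-1/1, -2:+1/0*
[0] end (terminal -1, O#8); searched 11 to 11

PV length from [11]: 7 plies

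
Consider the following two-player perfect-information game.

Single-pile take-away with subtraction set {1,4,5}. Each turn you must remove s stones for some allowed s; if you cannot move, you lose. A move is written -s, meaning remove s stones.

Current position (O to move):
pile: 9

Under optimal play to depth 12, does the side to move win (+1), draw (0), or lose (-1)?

value(9, O) = +1

p1 O@[9]: -1[8]+1* -4[5]-1 -5[4]-1
p2 X@[8]: -1[7]-1* -4[4]-1 -5[3]-1
p3 O@[7]: -1[6]-1 -4[3]-1 -5[2]+1*
p4 X@[2]: -1[1]-1*
p5 O@[1]: -1[0]+1*
p6 X@[0] terminal -1; root [9] d12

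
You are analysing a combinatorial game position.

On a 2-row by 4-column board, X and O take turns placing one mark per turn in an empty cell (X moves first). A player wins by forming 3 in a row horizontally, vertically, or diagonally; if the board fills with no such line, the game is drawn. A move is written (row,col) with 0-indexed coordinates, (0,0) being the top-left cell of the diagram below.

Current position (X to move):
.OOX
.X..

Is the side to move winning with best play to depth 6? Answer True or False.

X winning at [.OOX/.X..]: False

ply 1, X at .OOX/.X.. | (0,0)=+0→XOOX/.X..*; (1,0)=-1→.OOX/XX..; (1,2)=-1→.OOX/.XX.; (1,3)=-1→.OOX/.X.X
ply 2, O at XOOX/.X.. | (1,0)=+0→XOOX/OX..*; (1,2)=+0→XOOX/.XO.; (1,3)=+0→XOOX/.X.O
ply 3, X at XOOX/OX.. | (1,2)=+0→XOOX/OXX.*; (1,3)=+0→XOOX/OX.X
ply 4, O at XOOX/OXX. | (1,3)=+0→XOOX/OXXO*
ply 5: XOOX/OXXO is terminal +0 (X); from .OOX/.X.. depth 6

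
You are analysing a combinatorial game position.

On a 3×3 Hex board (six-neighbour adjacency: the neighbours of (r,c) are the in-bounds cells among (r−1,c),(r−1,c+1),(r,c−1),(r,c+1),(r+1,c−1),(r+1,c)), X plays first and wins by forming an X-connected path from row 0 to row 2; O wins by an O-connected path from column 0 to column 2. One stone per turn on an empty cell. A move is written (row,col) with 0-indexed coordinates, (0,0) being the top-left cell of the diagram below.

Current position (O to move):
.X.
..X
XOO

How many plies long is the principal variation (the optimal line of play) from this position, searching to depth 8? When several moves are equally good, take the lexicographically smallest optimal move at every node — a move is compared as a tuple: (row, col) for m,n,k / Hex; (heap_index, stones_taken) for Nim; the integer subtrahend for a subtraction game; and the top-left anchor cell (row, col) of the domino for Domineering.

ply 1, O at .X./..X/XOO | (0,0)=-1→OX./..X/XOO*; (0,2)=-1→.XO/..X/XOO; (1,0)=-1→.X./O.X/XOO; (1,1)=-1→.X./.OX/XOO
ply 2, X at OX./..X/XOO | (0,2)=+1→OXX/..X/XOO*; (1,0)=+1→OX./X.X/XOO; (1,1)=+1→OX./.XX/XOO
ply 3, O at OXX/..X/XOO | (1,0)=-1→OXX/O.X/XOO*; (1,1)=-1→OXX/.OX/XOO
ply 4, X at OXX/O.X/XOO | (1,1)=+1→OXX/OXX/XOO*
ply 5: OXX/OXX/XOO is terminal -1 (O); from .X./..X/XOO depth 8

PV length from [.X./..X/XOO]: 4 plies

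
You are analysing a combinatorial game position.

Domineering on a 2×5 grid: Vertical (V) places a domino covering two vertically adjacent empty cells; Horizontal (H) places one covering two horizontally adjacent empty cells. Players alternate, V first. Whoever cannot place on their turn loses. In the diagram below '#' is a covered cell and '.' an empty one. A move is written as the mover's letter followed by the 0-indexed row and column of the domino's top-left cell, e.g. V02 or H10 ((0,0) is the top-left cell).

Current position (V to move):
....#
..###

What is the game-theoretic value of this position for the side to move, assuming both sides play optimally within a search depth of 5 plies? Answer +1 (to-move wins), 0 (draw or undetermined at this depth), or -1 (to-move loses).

ply 1, V at ....#/..### | V00=-1→#...#/#.###; V01=+1→.#..#/.####*
ply 2, H at .#..#/.#### | H02=-1→.####/.####*
ply 3, V at .####/.#### | V00=+1→#####/#####*
ply 4: #####/##### is terminal -1 (H); from ....#/..### depth 5

value(....#/..###, V) = +1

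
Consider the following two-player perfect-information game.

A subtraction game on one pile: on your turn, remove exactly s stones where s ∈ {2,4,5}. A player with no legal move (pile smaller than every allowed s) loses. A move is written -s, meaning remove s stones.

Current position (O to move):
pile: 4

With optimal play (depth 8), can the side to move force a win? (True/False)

O winning at [4]: True

p1 O@[4]: -2[2]-1 -4[0]+1*
p2 X@[0] terminal -1; root [4] d8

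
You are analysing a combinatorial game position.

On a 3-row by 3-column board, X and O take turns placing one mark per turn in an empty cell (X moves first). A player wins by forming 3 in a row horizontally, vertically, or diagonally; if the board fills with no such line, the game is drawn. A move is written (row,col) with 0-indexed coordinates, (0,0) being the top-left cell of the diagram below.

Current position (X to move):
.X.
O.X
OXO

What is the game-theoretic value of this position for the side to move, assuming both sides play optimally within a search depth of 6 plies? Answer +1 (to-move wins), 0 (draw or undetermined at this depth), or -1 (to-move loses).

value(.X./O.X/OXO, X) = +1

[.X./O.X/OXO] X move#1: (0,0):+1/XX./O.X/OXO*, (0,2):-1/.XX/O.X/OXO, (1,1):+1/.X./OXX/OXO
[XX./O.X/OXO] O move#2: (0,2):-1/XXO/O.X/OXO*, (1,1):-1/XX./OOX/OXO
[XXO/O.X/OXO] X move#3: (1,1):+1/XXO/OXX/OXO*
[XXO/OXX/OXO] end (terminal -1, O#4); searched .X./O.X/OXO to 6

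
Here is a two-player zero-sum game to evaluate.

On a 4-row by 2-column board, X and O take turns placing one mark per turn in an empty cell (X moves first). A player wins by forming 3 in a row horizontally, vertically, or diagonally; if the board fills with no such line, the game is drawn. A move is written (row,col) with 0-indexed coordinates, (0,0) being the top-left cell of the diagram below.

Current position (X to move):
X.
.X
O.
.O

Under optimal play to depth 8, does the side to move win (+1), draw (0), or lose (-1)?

ply 1, X at X./.X/O./.O | (0,1)=+0→XX/.X/O./.O*; (1,0)=+0→X./XX/O./.O; (2,1)=+0→X./.X/OX/.O; (3,0)=+0→X./.X/O./XO
ply 2, O at XX/.X/O./.O | (1,0)=-1→XX/OX/O./.O; (2,1)=+0→XX/.X/OO/.O*; (3,0)=-1→XX/.X/O./OO
ply 3, X at XX/.X/OO/.O | (1,0)=+0→XX/XX/OO/.O*; (3,0)=+0→XX/.X/OO/XO
ply 4, O at XX/XX/OO/.O | (3,0)=+0→XX/XX/OO/OO*
ply 5: XX/XX/OO/OO is terminal +0 (X); from X./.X/O./.O depth 8

value(X./.X/O./.O, X) = 0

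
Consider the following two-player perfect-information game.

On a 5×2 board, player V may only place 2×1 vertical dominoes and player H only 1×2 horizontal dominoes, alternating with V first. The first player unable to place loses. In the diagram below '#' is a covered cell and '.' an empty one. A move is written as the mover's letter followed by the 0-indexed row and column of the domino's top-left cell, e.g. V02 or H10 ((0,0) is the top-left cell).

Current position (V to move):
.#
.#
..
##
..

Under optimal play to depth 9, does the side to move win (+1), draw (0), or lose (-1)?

p1 V@[.#/.#/../##/..]: V00[##/##/../##/..]-1* V10[.#/##/#./##/..]-1
p2 H@[##/##/../##/..]: H20[##/##/##/##/..]+1* H40[##/##/../##/##]+1
p3 V@[##/##/##/##/..] terminal -1; root [.#/.#/../##/..] d9

value(.#/.#/../##/.., V) = -1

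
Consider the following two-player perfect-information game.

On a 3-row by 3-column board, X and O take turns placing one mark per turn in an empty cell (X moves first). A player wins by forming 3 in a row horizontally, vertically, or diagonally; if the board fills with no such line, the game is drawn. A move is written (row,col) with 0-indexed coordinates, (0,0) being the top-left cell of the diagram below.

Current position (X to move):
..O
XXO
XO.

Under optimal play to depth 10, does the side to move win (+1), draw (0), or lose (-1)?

value(..O/XXO/XO., X) = +1

ply 1, X at ..O/XXO/XO. | (0,0)=+1→X.O/XXO/XO.*; (0,1)=-1→.XO/XXO/XO.; (2,2)=+0→..O/XXO/XOX
ply 2: X.O/XXO/XO. is terminal -1 (O); from ..O/XXO/XO. depth 10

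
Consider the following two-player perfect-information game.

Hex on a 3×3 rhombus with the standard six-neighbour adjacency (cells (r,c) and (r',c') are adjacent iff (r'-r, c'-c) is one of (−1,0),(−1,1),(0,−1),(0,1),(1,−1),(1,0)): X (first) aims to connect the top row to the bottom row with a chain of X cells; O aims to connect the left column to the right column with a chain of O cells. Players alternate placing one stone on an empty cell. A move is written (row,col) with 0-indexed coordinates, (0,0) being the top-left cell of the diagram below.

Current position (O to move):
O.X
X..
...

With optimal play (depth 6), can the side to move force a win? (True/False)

O winning at [O.X/X../...]: False

p1 O@[O.X/X../...]: (0,1)[OOX/X../...]-1* (1,1)[O.X/XO./...]-1 (1,2)[O.X/X.O/...]-1 (2,0)[O.X/X../O..]-1 (2,1)[O.X/X../.O.]-1 (2,2)[O.X/X../..O]-1
p2 X@[OOX/X../...]: (1,1)[OOX/XX./...]+1* (1,2)[OOX/X.X/...]+1 (2,0)[OOX/X../X..]+1 (2,1)[OOX/X../.X.]+1 (2,2)[OOX/X../..X]+1
p3 O@[OOX/XX./...]: (1,2)[OOX/XXO/...]-1* (2,0)[OOX/XX./O..]-1 (2,1)[OOX/XX./.O.]-1 (2,2)[OOX/XX./..O]-1
p4 X@[OOX/XXO/...]: (2,0)[OOX/XXO/X..]+1* (2,1)[OOX/XXO/.X.]+1 (2,2)[OOX/XXO/..X]+1
p5 O@[OOX/XXO/X..] terminal -1; root [O.X/X../...] d6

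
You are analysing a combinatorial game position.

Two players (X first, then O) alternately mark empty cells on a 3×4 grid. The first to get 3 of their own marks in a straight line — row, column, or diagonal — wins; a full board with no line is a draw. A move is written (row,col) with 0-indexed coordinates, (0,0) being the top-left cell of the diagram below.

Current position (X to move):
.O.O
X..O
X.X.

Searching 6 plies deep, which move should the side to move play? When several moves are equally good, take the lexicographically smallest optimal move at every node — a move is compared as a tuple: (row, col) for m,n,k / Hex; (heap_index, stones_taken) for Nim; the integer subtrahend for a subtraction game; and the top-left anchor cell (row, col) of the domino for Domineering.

p1 X@[.O.O/X..O/X.X.]: (0,0)[XO.O/X..O/X.X.]+1* (0,2)[.OXO/X..O/X.X.]-1 (1,1)[.O.O/XX.O/X.X.]-1 (1,2)[.O.O/X.XO/X.X.]-1 (2,1)[.O.O/X..O/XXX.]+1 (2,3)[.O.O/X..O/X.XX]-1
p2 O@[XO.O/X..O/X.X.] terminal -1; root [.O.O/X..O/X.X.] d6

X's best at [.O.O/X..O/X.X.]: (0,0)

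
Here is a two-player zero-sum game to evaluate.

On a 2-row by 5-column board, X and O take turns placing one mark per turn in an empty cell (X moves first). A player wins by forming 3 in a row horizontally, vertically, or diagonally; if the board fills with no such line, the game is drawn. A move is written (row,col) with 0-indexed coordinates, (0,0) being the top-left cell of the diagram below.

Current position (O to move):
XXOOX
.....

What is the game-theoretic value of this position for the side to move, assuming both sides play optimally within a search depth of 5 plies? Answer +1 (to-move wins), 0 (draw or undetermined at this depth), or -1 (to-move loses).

p1 O@[XXOOX/.....]: (1,0)[XXOOX/O....]+0* (1,1)[XXOOX/.O...]+0 (1,2)[XXOOX/..O..]+0 (1,3)[XXOOX/...O.]+0 (1,4)[XXOOX/....O]+0
p2 X@[XXOOX/O....]: (1,1)[XXOOX/OX...]+0* (1,2)[XXOOX/O.X..]+0 (1,3)[XXOOX/O..X.]+0 (1,4)[XXOOX/O...X]+0
p3 O@[XXOOX/OX...]: (1,2)[XXOOX/OXO..]+0* (1,3)[XXOOX/OX.O.]+0 (1,4)[XXOOX/OX..O]+0
p4 X@[XXOOX/OXO..]: (1,3)[XXOOX/OXOX.]+0* (1,4)[XXOOX/OXO.X]+0
p5 O@[XXOOX/OXOX.]: (1,4)[XXOOX/OXOXO]+0*
p6 X@[XXOOX/OXOXO] terminal +0; root [XXOOX/.....] d5

value(XXOOX/....., O) = 0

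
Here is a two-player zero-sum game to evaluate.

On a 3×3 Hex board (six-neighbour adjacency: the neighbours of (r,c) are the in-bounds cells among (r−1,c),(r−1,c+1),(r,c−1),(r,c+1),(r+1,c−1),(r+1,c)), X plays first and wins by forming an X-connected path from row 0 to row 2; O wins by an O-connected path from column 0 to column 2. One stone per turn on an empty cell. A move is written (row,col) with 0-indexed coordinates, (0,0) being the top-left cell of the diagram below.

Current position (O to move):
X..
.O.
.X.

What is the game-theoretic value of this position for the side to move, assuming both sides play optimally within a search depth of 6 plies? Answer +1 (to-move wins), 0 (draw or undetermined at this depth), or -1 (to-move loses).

value(X../.O./.X., O) = +1

ply 1, O at X../.O./.X. | (0,1)=+1→XO./.O./.X.*; (0,2)=+1→X.O/.O./.X.; (1,0)=+1→X../OO./.X.; (1,2)=+1→X../.OO/.X.; (2,0)=+1→X../.O./OX.; (2,2)=+1→X../.O./.XO
ply 2, X at XO./.O./.X. | (0,2)=-1→XOX/.O./.X.*; (1,0)=-1→XO./XO./.X.; (1,2)=-1→XO./.OX/.X.; (2,0)=-1→XO./.O./XX.; (2,2)=-1→XO./.O./.XX
ply 3, O at XOX/.O./.X. | (1,0)=-1→XOX/OO./.X.; (1,2)=+1→XOX/.OO/.X.*; (2,0)=-1→XOX/.O./OX.; (2,2)=-1→XOX/.O./.XO
ply 4, X at XOX/.OO/.X. | (1,0)=-1→XOX/XOO/.X.*; (2,0)=-1→XOX/.OO/XX.; (2,2)=-1→XOX/.OO/.XX
ply 5, O at XOX/XOO/.X. | (2,0)=+1→XOX/XOO/OX.*; (2,2)=-1→XOX/XOO/.XO
ply 6: XOX/XOO/OX. is terminal -1 (X); from X../.O./.X. depth 6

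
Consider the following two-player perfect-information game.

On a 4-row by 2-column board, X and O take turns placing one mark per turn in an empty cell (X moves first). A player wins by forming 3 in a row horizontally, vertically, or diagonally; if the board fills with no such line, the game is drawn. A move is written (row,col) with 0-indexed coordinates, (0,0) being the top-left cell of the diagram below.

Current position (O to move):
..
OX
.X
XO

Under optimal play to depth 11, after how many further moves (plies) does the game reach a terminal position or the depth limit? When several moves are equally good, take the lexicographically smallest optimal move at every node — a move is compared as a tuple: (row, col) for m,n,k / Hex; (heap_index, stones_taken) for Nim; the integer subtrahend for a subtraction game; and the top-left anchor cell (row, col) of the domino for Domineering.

ply 1, O at ../OX/.X/XO | (0,0)=-1→O./OX/.X/XO; (0,1)=+0→.O/OX/.X/XO*; (2,0)=-1→../OX/OX/XO
ply 2, X at .O/OX/.X/XO | (0,0)=+0→XO/OX/.X/XO*; (2,0)=+0→.O/OX/XX/XO
ply 3, O at XO/OX/.X/XO | (2,0)=+0→XO/OX/OX/XO*
ply 4: XO/OX/OX/XO is terminal +0 (X); from ../OX/.X/XO depth 11

PV length from [../OX/.X/XO]: 3 plies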